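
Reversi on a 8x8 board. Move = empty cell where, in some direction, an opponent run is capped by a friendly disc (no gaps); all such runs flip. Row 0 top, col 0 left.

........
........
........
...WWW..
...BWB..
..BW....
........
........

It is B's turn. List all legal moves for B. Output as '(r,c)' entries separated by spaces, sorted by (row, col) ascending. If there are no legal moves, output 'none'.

(2,2): no bracket -> illegal
(2,3): flips 2 -> legal
(2,4): no bracket -> illegal
(2,5): flips 2 -> legal
(2,6): no bracket -> illegal
(3,2): no bracket -> illegal
(3,6): no bracket -> illegal
(4,2): no bracket -> illegal
(4,6): no bracket -> illegal
(5,4): flips 1 -> legal
(5,5): no bracket -> illegal
(6,2): no bracket -> illegal
(6,3): flips 1 -> legal
(6,4): no bracket -> illegal

Answer: (2,3) (2,5) (5,4) (6,3)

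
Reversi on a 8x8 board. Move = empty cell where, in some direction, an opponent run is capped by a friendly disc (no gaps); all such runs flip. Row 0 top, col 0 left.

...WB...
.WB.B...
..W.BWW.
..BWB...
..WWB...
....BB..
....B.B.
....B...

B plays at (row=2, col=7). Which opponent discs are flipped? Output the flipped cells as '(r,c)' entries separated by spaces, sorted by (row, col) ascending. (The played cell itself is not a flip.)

Dir NW: first cell '.' (not opp) -> no flip
Dir N: first cell '.' (not opp) -> no flip
Dir NE: edge -> no flip
Dir W: opp run (2,6) (2,5) capped by B -> flip
Dir E: edge -> no flip
Dir SW: first cell '.' (not opp) -> no flip
Dir S: first cell '.' (not opp) -> no flip
Dir SE: edge -> no flip

Answer: (2,5) (2,6)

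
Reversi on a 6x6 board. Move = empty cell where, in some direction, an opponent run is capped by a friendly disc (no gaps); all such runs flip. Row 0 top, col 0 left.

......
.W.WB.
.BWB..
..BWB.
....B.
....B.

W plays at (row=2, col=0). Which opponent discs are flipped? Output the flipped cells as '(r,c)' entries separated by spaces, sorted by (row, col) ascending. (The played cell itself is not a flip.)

Answer: (2,1)

Derivation:
Dir NW: edge -> no flip
Dir N: first cell '.' (not opp) -> no flip
Dir NE: first cell 'W' (not opp) -> no flip
Dir W: edge -> no flip
Dir E: opp run (2,1) capped by W -> flip
Dir SW: edge -> no flip
Dir S: first cell '.' (not opp) -> no flip
Dir SE: first cell '.' (not opp) -> no flip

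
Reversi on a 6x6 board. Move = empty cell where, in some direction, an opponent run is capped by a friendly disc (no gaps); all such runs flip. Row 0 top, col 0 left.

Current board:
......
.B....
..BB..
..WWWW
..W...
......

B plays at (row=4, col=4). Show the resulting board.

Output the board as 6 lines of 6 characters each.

Place B at (4,4); scan 8 dirs for brackets.
Dir NW: opp run (3,3) capped by B -> flip
Dir N: opp run (3,4), next='.' -> no flip
Dir NE: opp run (3,5), next=edge -> no flip
Dir W: first cell '.' (not opp) -> no flip
Dir E: first cell '.' (not opp) -> no flip
Dir SW: first cell '.' (not opp) -> no flip
Dir S: first cell '.' (not opp) -> no flip
Dir SE: first cell '.' (not opp) -> no flip
All flips: (3,3)

Answer: ......
.B....
..BB..
..WBWW
..W.B.
......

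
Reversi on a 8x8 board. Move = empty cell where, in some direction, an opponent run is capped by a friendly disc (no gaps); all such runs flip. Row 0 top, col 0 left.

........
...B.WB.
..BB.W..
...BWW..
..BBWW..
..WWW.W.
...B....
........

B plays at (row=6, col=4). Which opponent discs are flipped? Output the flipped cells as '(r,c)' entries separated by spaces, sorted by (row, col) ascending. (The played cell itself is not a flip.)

Dir NW: opp run (5,3) capped by B -> flip
Dir N: opp run (5,4) (4,4) (3,4), next='.' -> no flip
Dir NE: first cell '.' (not opp) -> no flip
Dir W: first cell 'B' (not opp) -> no flip
Dir E: first cell '.' (not opp) -> no flip
Dir SW: first cell '.' (not opp) -> no flip
Dir S: first cell '.' (not opp) -> no flip
Dir SE: first cell '.' (not opp) -> no flip

Answer: (5,3)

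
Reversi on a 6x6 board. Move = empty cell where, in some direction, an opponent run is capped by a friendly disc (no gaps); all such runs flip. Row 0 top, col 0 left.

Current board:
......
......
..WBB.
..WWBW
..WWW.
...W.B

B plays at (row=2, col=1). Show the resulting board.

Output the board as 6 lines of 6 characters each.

Place B at (2,1); scan 8 dirs for brackets.
Dir NW: first cell '.' (not opp) -> no flip
Dir N: first cell '.' (not opp) -> no flip
Dir NE: first cell '.' (not opp) -> no flip
Dir W: first cell '.' (not opp) -> no flip
Dir E: opp run (2,2) capped by B -> flip
Dir SW: first cell '.' (not opp) -> no flip
Dir S: first cell '.' (not opp) -> no flip
Dir SE: opp run (3,2) (4,3), next='.' -> no flip
All flips: (2,2)

Answer: ......
......
.BBBB.
..WWBW
..WWW.
...W.B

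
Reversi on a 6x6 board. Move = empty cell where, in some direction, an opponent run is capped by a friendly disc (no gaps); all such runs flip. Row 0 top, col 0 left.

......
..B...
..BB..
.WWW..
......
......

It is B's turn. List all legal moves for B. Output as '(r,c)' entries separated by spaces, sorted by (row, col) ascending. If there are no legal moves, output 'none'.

(2,0): no bracket -> illegal
(2,1): no bracket -> illegal
(2,4): no bracket -> illegal
(3,0): no bracket -> illegal
(3,4): no bracket -> illegal
(4,0): flips 1 -> legal
(4,1): flips 1 -> legal
(4,2): flips 1 -> legal
(4,3): flips 1 -> legal
(4,4): flips 1 -> legal

Answer: (4,0) (4,1) (4,2) (4,3) (4,4)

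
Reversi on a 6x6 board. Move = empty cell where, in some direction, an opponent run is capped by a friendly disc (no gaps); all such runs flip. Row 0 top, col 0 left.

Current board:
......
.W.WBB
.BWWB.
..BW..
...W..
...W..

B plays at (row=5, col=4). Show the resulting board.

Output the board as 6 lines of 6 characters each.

Place B at (5,4); scan 8 dirs for brackets.
Dir NW: opp run (4,3) capped by B -> flip
Dir N: first cell '.' (not opp) -> no flip
Dir NE: first cell '.' (not opp) -> no flip
Dir W: opp run (5,3), next='.' -> no flip
Dir E: first cell '.' (not opp) -> no flip
Dir SW: edge -> no flip
Dir S: edge -> no flip
Dir SE: edge -> no flip
All flips: (4,3)

Answer: ......
.W.WBB
.BWWB.
..BW..
...B..
...WB.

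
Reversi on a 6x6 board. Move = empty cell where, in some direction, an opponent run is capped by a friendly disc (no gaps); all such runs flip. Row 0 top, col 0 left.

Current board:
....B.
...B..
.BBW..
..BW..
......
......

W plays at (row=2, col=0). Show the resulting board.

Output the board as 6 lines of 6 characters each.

Answer: ....B.
...B..
WWWW..
..BW..
......
......

Derivation:
Place W at (2,0); scan 8 dirs for brackets.
Dir NW: edge -> no flip
Dir N: first cell '.' (not opp) -> no flip
Dir NE: first cell '.' (not opp) -> no flip
Dir W: edge -> no flip
Dir E: opp run (2,1) (2,2) capped by W -> flip
Dir SW: edge -> no flip
Dir S: first cell '.' (not opp) -> no flip
Dir SE: first cell '.' (not opp) -> no flip
All flips: (2,1) (2,2)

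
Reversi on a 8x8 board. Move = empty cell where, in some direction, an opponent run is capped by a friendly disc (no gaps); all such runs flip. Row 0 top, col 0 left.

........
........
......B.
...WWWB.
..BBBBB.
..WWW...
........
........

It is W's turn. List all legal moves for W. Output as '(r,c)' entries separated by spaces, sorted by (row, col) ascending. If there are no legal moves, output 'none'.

Answer: (1,7) (2,7) (3,1) (3,2) (3,7) (5,1) (5,5) (5,6) (5,7)

Derivation:
(1,5): no bracket -> illegal
(1,6): no bracket -> illegal
(1,7): flips 1 -> legal
(2,5): no bracket -> illegal
(2,7): flips 2 -> legal
(3,1): flips 1 -> legal
(3,2): flips 2 -> legal
(3,7): flips 1 -> legal
(4,1): no bracket -> illegal
(4,7): no bracket -> illegal
(5,1): flips 1 -> legal
(5,5): flips 2 -> legal
(5,6): flips 1 -> legal
(5,7): flips 1 -> legal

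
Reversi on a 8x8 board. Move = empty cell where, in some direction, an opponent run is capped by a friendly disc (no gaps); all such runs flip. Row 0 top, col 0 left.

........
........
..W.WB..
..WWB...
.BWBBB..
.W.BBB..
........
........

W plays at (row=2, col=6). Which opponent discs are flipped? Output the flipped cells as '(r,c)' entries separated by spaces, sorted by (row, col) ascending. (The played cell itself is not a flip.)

Answer: (2,5)

Derivation:
Dir NW: first cell '.' (not opp) -> no flip
Dir N: first cell '.' (not opp) -> no flip
Dir NE: first cell '.' (not opp) -> no flip
Dir W: opp run (2,5) capped by W -> flip
Dir E: first cell '.' (not opp) -> no flip
Dir SW: first cell '.' (not opp) -> no flip
Dir S: first cell '.' (not opp) -> no flip
Dir SE: first cell '.' (not opp) -> no flip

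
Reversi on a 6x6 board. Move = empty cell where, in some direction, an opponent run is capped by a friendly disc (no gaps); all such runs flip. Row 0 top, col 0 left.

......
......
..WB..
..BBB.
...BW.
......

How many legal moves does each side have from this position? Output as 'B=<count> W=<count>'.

-- B to move --
(1,1): flips 1 -> legal
(1,2): flips 1 -> legal
(1,3): no bracket -> illegal
(2,1): flips 1 -> legal
(3,1): no bracket -> illegal
(3,5): no bracket -> illegal
(4,5): flips 1 -> legal
(5,3): no bracket -> illegal
(5,4): flips 1 -> legal
(5,5): flips 1 -> legal
B mobility = 6
-- W to move --
(1,2): no bracket -> illegal
(1,3): no bracket -> illegal
(1,4): no bracket -> illegal
(2,1): no bracket -> illegal
(2,4): flips 2 -> legal
(2,5): no bracket -> illegal
(3,1): no bracket -> illegal
(3,5): no bracket -> illegal
(4,1): no bracket -> illegal
(4,2): flips 2 -> legal
(4,5): no bracket -> illegal
(5,2): no bracket -> illegal
(5,3): no bracket -> illegal
(5,4): no bracket -> illegal
W mobility = 2

Answer: B=6 W=2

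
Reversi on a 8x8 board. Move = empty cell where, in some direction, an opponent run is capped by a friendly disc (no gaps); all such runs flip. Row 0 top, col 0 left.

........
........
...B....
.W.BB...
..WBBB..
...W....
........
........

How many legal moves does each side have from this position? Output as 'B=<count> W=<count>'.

Answer: B=4 W=4

Derivation:
-- B to move --
(2,0): no bracket -> illegal
(2,1): no bracket -> illegal
(2,2): no bracket -> illegal
(3,0): no bracket -> illegal
(3,2): no bracket -> illegal
(4,0): no bracket -> illegal
(4,1): flips 1 -> legal
(5,1): flips 1 -> legal
(5,2): no bracket -> illegal
(5,4): no bracket -> illegal
(6,2): flips 1 -> legal
(6,3): flips 1 -> legal
(6,4): no bracket -> illegal
B mobility = 4
-- W to move --
(1,2): no bracket -> illegal
(1,3): flips 3 -> legal
(1,4): no bracket -> illegal
(2,2): no bracket -> illegal
(2,4): flips 1 -> legal
(2,5): no bracket -> illegal
(3,2): no bracket -> illegal
(3,5): flips 1 -> legal
(3,6): no bracket -> illegal
(4,6): flips 3 -> legal
(5,2): no bracket -> illegal
(5,4): no bracket -> illegal
(5,5): no bracket -> illegal
(5,6): no bracket -> illegal
W mobility = 4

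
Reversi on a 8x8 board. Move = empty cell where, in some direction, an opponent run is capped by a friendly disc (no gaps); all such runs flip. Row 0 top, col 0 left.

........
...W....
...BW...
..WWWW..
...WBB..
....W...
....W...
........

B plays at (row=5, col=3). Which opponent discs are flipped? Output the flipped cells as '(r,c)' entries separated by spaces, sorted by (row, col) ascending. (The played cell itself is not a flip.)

Answer: (3,3) (4,3)

Derivation:
Dir NW: first cell '.' (not opp) -> no flip
Dir N: opp run (4,3) (3,3) capped by B -> flip
Dir NE: first cell 'B' (not opp) -> no flip
Dir W: first cell '.' (not opp) -> no flip
Dir E: opp run (5,4), next='.' -> no flip
Dir SW: first cell '.' (not opp) -> no flip
Dir S: first cell '.' (not opp) -> no flip
Dir SE: opp run (6,4), next='.' -> no flip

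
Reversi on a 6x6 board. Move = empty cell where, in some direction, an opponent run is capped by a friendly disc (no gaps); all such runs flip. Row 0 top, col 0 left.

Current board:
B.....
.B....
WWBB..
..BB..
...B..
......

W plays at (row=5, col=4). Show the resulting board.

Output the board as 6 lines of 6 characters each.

Answer: B.....
.B....
WWBB..
..WB..
...W..
....W.

Derivation:
Place W at (5,4); scan 8 dirs for brackets.
Dir NW: opp run (4,3) (3,2) capped by W -> flip
Dir N: first cell '.' (not opp) -> no flip
Dir NE: first cell '.' (not opp) -> no flip
Dir W: first cell '.' (not opp) -> no flip
Dir E: first cell '.' (not opp) -> no flip
Dir SW: edge -> no flip
Dir S: edge -> no flip
Dir SE: edge -> no flip
All flips: (3,2) (4,3)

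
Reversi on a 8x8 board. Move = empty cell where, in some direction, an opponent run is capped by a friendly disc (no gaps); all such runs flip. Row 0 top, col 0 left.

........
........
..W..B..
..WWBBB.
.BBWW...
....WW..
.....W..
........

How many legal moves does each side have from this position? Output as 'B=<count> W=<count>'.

-- B to move --
(1,1): no bracket -> illegal
(1,2): flips 2 -> legal
(1,3): no bracket -> illegal
(2,1): no bracket -> illegal
(2,3): flips 1 -> legal
(2,4): flips 1 -> legal
(3,1): flips 2 -> legal
(4,5): flips 2 -> legal
(4,6): no bracket -> illegal
(5,2): flips 1 -> legal
(5,3): flips 1 -> legal
(5,6): no bracket -> illegal
(6,3): no bracket -> illegal
(6,4): flips 2 -> legal
(6,6): no bracket -> illegal
(7,4): no bracket -> illegal
(7,5): no bracket -> illegal
(7,6): no bracket -> illegal
B mobility = 8
-- W to move --
(1,4): no bracket -> illegal
(1,5): no bracket -> illegal
(1,6): flips 2 -> legal
(2,3): no bracket -> illegal
(2,4): flips 1 -> legal
(2,6): flips 1 -> legal
(2,7): no bracket -> illegal
(3,0): no bracket -> illegal
(3,1): no bracket -> illegal
(3,7): flips 3 -> legal
(4,0): flips 2 -> legal
(4,5): no bracket -> illegal
(4,6): no bracket -> illegal
(4,7): no bracket -> illegal
(5,0): flips 1 -> legal
(5,1): flips 1 -> legal
(5,2): flips 1 -> legal
(5,3): no bracket -> illegal
W mobility = 8

Answer: B=8 W=8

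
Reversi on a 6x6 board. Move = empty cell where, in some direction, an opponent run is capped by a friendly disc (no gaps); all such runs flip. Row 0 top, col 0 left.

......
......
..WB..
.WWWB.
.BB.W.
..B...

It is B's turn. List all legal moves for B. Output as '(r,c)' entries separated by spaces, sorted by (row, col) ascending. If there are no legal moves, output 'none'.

(1,1): no bracket -> illegal
(1,2): flips 2 -> legal
(1,3): no bracket -> illegal
(2,0): flips 1 -> legal
(2,1): flips 2 -> legal
(2,4): flips 1 -> legal
(3,0): flips 3 -> legal
(3,5): no bracket -> illegal
(4,0): no bracket -> illegal
(4,3): flips 1 -> legal
(4,5): no bracket -> illegal
(5,3): no bracket -> illegal
(5,4): flips 1 -> legal
(5,5): no bracket -> illegal

Answer: (1,2) (2,0) (2,1) (2,4) (3,0) (4,3) (5,4)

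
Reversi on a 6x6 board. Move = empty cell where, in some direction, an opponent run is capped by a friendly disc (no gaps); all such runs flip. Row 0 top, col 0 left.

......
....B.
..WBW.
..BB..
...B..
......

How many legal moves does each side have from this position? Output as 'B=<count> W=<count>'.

-- B to move --
(1,1): flips 1 -> legal
(1,2): flips 1 -> legal
(1,3): no bracket -> illegal
(1,5): flips 1 -> legal
(2,1): flips 1 -> legal
(2,5): flips 1 -> legal
(3,1): no bracket -> illegal
(3,4): flips 1 -> legal
(3,5): no bracket -> illegal
B mobility = 6
-- W to move --
(0,3): no bracket -> illegal
(0,4): flips 1 -> legal
(0,5): no bracket -> illegal
(1,2): no bracket -> illegal
(1,3): no bracket -> illegal
(1,5): no bracket -> illegal
(2,1): no bracket -> illegal
(2,5): no bracket -> illegal
(3,1): no bracket -> illegal
(3,4): no bracket -> illegal
(4,1): no bracket -> illegal
(4,2): flips 2 -> legal
(4,4): flips 1 -> legal
(5,2): no bracket -> illegal
(5,3): no bracket -> illegal
(5,4): no bracket -> illegal
W mobility = 3

Answer: B=6 W=3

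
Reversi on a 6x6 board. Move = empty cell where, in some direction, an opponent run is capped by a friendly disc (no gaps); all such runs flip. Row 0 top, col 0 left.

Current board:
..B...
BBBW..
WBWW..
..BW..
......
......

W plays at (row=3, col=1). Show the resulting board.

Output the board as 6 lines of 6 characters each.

Answer: ..B...
BBBW..
WBWW..
.WWW..
......
......

Derivation:
Place W at (3,1); scan 8 dirs for brackets.
Dir NW: first cell 'W' (not opp) -> no flip
Dir N: opp run (2,1) (1,1), next='.' -> no flip
Dir NE: first cell 'W' (not opp) -> no flip
Dir W: first cell '.' (not opp) -> no flip
Dir E: opp run (3,2) capped by W -> flip
Dir SW: first cell '.' (not opp) -> no flip
Dir S: first cell '.' (not opp) -> no flip
Dir SE: first cell '.' (not opp) -> no flip
All flips: (3,2)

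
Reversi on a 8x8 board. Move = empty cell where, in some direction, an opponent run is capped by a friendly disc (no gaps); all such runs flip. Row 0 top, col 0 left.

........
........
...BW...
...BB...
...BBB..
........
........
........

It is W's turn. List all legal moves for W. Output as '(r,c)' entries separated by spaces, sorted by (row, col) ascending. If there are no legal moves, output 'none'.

Answer: (2,2) (4,2) (5,4)

Derivation:
(1,2): no bracket -> illegal
(1,3): no bracket -> illegal
(1,4): no bracket -> illegal
(2,2): flips 1 -> legal
(2,5): no bracket -> illegal
(3,2): no bracket -> illegal
(3,5): no bracket -> illegal
(3,6): no bracket -> illegal
(4,2): flips 1 -> legal
(4,6): no bracket -> illegal
(5,2): no bracket -> illegal
(5,3): no bracket -> illegal
(5,4): flips 2 -> legal
(5,5): no bracket -> illegal
(5,6): no bracket -> illegal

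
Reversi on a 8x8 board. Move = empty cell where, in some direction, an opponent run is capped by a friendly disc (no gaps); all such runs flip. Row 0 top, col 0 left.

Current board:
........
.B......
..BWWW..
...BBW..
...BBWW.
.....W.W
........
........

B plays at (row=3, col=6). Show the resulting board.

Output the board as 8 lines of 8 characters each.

Place B at (3,6); scan 8 dirs for brackets.
Dir NW: opp run (2,5), next='.' -> no flip
Dir N: first cell '.' (not opp) -> no flip
Dir NE: first cell '.' (not opp) -> no flip
Dir W: opp run (3,5) capped by B -> flip
Dir E: first cell '.' (not opp) -> no flip
Dir SW: opp run (4,5), next='.' -> no flip
Dir S: opp run (4,6), next='.' -> no flip
Dir SE: first cell '.' (not opp) -> no flip
All flips: (3,5)

Answer: ........
.B......
..BWWW..
...BBBB.
...BBWW.
.....W.W
........
........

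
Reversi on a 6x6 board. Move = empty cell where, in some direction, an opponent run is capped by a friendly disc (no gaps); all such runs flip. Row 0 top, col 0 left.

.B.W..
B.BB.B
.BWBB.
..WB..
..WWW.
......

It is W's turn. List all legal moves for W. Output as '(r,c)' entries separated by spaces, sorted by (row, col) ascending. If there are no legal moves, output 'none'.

Answer: (0,2) (0,4) (1,4) (2,0) (2,5) (3,0) (3,4)

Derivation:
(0,0): no bracket -> illegal
(0,2): flips 1 -> legal
(0,4): flips 1 -> legal
(0,5): no bracket -> illegal
(1,1): no bracket -> illegal
(1,4): flips 1 -> legal
(2,0): flips 1 -> legal
(2,5): flips 2 -> legal
(3,0): flips 2 -> legal
(3,1): no bracket -> illegal
(3,4): flips 1 -> legal
(3,5): no bracket -> illegal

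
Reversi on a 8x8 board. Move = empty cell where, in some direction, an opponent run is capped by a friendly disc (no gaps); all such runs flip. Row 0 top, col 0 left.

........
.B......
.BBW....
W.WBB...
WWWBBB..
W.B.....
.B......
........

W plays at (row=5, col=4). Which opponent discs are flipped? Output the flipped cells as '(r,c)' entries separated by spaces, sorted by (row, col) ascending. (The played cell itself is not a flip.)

Dir NW: opp run (4,3) capped by W -> flip
Dir N: opp run (4,4) (3,4), next='.' -> no flip
Dir NE: opp run (4,5), next='.' -> no flip
Dir W: first cell '.' (not opp) -> no flip
Dir E: first cell '.' (not opp) -> no flip
Dir SW: first cell '.' (not opp) -> no flip
Dir S: first cell '.' (not opp) -> no flip
Dir SE: first cell '.' (not opp) -> no flip

Answer: (4,3)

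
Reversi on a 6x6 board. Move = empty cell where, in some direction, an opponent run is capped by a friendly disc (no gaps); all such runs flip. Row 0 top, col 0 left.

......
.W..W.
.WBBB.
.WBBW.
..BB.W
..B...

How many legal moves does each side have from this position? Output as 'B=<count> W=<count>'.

Answer: B=10 W=7

Derivation:
-- B to move --
(0,0): flips 1 -> legal
(0,1): no bracket -> illegal
(0,2): no bracket -> illegal
(0,3): no bracket -> illegal
(0,4): flips 1 -> legal
(0,5): flips 1 -> legal
(1,0): flips 1 -> legal
(1,2): no bracket -> illegal
(1,3): no bracket -> illegal
(1,5): no bracket -> illegal
(2,0): flips 2 -> legal
(2,5): flips 1 -> legal
(3,0): flips 1 -> legal
(3,5): flips 1 -> legal
(4,0): flips 1 -> legal
(4,1): no bracket -> illegal
(4,4): flips 1 -> legal
(5,4): no bracket -> illegal
(5,5): no bracket -> illegal
B mobility = 10
-- W to move --
(1,2): flips 1 -> legal
(1,3): flips 1 -> legal
(1,5): no bracket -> illegal
(2,5): flips 3 -> legal
(3,5): no bracket -> illegal
(4,1): flips 2 -> legal
(4,4): flips 2 -> legal
(5,1): no bracket -> illegal
(5,3): flips 1 -> legal
(5,4): flips 2 -> legal
W mobility = 7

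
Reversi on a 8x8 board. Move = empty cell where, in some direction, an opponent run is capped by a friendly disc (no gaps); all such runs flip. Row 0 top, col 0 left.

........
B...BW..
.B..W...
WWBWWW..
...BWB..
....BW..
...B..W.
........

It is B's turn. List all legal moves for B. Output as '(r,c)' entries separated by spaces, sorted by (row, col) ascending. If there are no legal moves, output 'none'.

(0,4): no bracket -> illegal
(0,5): no bracket -> illegal
(0,6): no bracket -> illegal
(1,3): no bracket -> illegal
(1,6): flips 1 -> legal
(2,0): no bracket -> illegal
(2,2): no bracket -> illegal
(2,3): flips 2 -> legal
(2,5): flips 2 -> legal
(2,6): no bracket -> illegal
(3,6): flips 3 -> legal
(4,0): no bracket -> illegal
(4,1): flips 1 -> legal
(4,2): no bracket -> illegal
(4,6): no bracket -> illegal
(5,3): no bracket -> illegal
(5,6): flips 1 -> legal
(5,7): no bracket -> illegal
(6,4): no bracket -> illegal
(6,5): flips 1 -> legal
(6,7): no bracket -> illegal
(7,5): no bracket -> illegal
(7,6): no bracket -> illegal
(7,7): no bracket -> illegal

Answer: (1,6) (2,3) (2,5) (3,6) (4,1) (5,6) (6,5)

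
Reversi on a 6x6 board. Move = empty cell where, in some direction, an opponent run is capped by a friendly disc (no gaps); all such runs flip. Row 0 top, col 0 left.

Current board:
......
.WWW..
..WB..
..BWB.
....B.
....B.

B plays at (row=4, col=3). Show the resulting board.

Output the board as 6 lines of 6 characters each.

Place B at (4,3); scan 8 dirs for brackets.
Dir NW: first cell 'B' (not opp) -> no flip
Dir N: opp run (3,3) capped by B -> flip
Dir NE: first cell 'B' (not opp) -> no flip
Dir W: first cell '.' (not opp) -> no flip
Dir E: first cell 'B' (not opp) -> no flip
Dir SW: first cell '.' (not opp) -> no flip
Dir S: first cell '.' (not opp) -> no flip
Dir SE: first cell 'B' (not opp) -> no flip
All flips: (3,3)

Answer: ......
.WWW..
..WB..
..BBB.
...BB.
....B.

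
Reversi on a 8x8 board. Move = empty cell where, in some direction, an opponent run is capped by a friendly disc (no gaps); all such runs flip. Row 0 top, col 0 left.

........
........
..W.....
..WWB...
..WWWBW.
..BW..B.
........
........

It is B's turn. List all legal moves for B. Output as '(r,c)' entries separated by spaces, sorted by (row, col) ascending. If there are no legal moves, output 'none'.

(1,1): no bracket -> illegal
(1,2): flips 3 -> legal
(1,3): no bracket -> illegal
(2,1): no bracket -> illegal
(2,3): no bracket -> illegal
(2,4): no bracket -> illegal
(3,1): flips 2 -> legal
(3,5): no bracket -> illegal
(3,6): flips 1 -> legal
(3,7): no bracket -> illegal
(4,1): flips 3 -> legal
(4,7): flips 1 -> legal
(5,1): no bracket -> illegal
(5,4): flips 2 -> legal
(5,5): no bracket -> illegal
(5,7): no bracket -> illegal
(6,2): no bracket -> illegal
(6,3): no bracket -> illegal
(6,4): no bracket -> illegal

Answer: (1,2) (3,1) (3,6) (4,1) (4,7) (5,4)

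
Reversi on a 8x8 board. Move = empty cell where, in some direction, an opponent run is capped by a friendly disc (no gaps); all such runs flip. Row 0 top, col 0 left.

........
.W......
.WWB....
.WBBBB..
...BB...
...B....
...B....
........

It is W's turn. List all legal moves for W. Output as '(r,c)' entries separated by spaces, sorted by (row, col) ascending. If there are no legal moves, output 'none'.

(1,2): no bracket -> illegal
(1,3): no bracket -> illegal
(1,4): no bracket -> illegal
(2,4): flips 1 -> legal
(2,5): no bracket -> illegal
(2,6): no bracket -> illegal
(3,6): flips 4 -> legal
(4,1): no bracket -> illegal
(4,2): flips 1 -> legal
(4,5): no bracket -> illegal
(4,6): no bracket -> illegal
(5,2): no bracket -> illegal
(5,4): flips 2 -> legal
(5,5): flips 2 -> legal
(6,2): no bracket -> illegal
(6,4): no bracket -> illegal
(7,2): no bracket -> illegal
(7,3): no bracket -> illegal
(7,4): no bracket -> illegal

Answer: (2,4) (3,6) (4,2) (5,4) (5,5)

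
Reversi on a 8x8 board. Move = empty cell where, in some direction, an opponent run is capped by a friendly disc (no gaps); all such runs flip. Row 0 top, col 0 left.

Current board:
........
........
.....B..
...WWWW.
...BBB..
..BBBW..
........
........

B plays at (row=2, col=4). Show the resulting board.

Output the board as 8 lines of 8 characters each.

Answer: ........
........
....BB..
...WBWW.
...BBB..
..BBBW..
........
........

Derivation:
Place B at (2,4); scan 8 dirs for brackets.
Dir NW: first cell '.' (not opp) -> no flip
Dir N: first cell '.' (not opp) -> no flip
Dir NE: first cell '.' (not opp) -> no flip
Dir W: first cell '.' (not opp) -> no flip
Dir E: first cell 'B' (not opp) -> no flip
Dir SW: opp run (3,3), next='.' -> no flip
Dir S: opp run (3,4) capped by B -> flip
Dir SE: opp run (3,5), next='.' -> no flip
All flips: (3,4)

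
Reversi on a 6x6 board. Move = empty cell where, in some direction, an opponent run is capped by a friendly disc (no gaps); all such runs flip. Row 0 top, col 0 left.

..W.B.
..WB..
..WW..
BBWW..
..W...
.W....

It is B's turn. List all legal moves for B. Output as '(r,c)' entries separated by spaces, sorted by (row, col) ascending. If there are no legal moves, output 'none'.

Answer: (1,1) (3,4) (4,3) (5,3)

Derivation:
(0,1): no bracket -> illegal
(0,3): no bracket -> illegal
(1,1): flips 1 -> legal
(1,4): no bracket -> illegal
(2,1): no bracket -> illegal
(2,4): no bracket -> illegal
(3,4): flips 2 -> legal
(4,0): no bracket -> illegal
(4,1): no bracket -> illegal
(4,3): flips 2 -> legal
(4,4): no bracket -> illegal
(5,0): no bracket -> illegal
(5,2): no bracket -> illegal
(5,3): flips 1 -> legal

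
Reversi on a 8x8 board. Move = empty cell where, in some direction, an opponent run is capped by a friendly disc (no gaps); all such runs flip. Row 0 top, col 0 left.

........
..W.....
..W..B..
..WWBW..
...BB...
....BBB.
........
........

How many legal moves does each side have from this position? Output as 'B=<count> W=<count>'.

-- B to move --
(0,1): no bracket -> illegal
(0,2): no bracket -> illegal
(0,3): no bracket -> illegal
(1,1): flips 2 -> legal
(1,3): no bracket -> illegal
(2,1): flips 1 -> legal
(2,3): flips 1 -> legal
(2,4): no bracket -> illegal
(2,6): flips 1 -> legal
(3,1): flips 2 -> legal
(3,6): flips 1 -> legal
(4,1): no bracket -> illegal
(4,2): no bracket -> illegal
(4,5): flips 1 -> legal
(4,6): no bracket -> illegal
B mobility = 7
-- W to move --
(1,4): no bracket -> illegal
(1,5): flips 1 -> legal
(1,6): no bracket -> illegal
(2,3): no bracket -> illegal
(2,4): no bracket -> illegal
(2,6): no bracket -> illegal
(3,6): no bracket -> illegal
(4,2): no bracket -> illegal
(4,5): no bracket -> illegal
(4,6): no bracket -> illegal
(4,7): no bracket -> illegal
(5,2): no bracket -> illegal
(5,3): flips 2 -> legal
(5,7): no bracket -> illegal
(6,3): no bracket -> illegal
(6,4): no bracket -> illegal
(6,5): flips 2 -> legal
(6,6): flips 2 -> legal
(6,7): no bracket -> illegal
W mobility = 4

Answer: B=7 W=4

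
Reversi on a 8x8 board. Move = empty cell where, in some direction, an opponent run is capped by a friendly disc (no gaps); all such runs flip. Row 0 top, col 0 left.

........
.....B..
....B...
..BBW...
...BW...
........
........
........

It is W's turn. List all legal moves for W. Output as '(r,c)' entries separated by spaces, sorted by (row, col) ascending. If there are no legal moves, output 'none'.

Answer: (1,4) (2,2) (3,1) (4,2) (5,2)

Derivation:
(0,4): no bracket -> illegal
(0,5): no bracket -> illegal
(0,6): no bracket -> illegal
(1,3): no bracket -> illegal
(1,4): flips 1 -> legal
(1,6): no bracket -> illegal
(2,1): no bracket -> illegal
(2,2): flips 1 -> legal
(2,3): no bracket -> illegal
(2,5): no bracket -> illegal
(2,6): no bracket -> illegal
(3,1): flips 2 -> legal
(3,5): no bracket -> illegal
(4,1): no bracket -> illegal
(4,2): flips 1 -> legal
(5,2): flips 1 -> legal
(5,3): no bracket -> illegal
(5,4): no bracket -> illegal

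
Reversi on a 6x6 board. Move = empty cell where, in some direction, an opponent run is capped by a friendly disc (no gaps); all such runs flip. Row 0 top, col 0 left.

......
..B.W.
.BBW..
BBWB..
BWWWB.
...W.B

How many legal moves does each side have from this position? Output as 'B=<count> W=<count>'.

Answer: B=6 W=9

Derivation:
-- B to move --
(0,3): no bracket -> illegal
(0,4): no bracket -> illegal
(0,5): no bracket -> illegal
(1,3): flips 1 -> legal
(1,5): no bracket -> illegal
(2,4): flips 1 -> legal
(2,5): no bracket -> illegal
(3,4): flips 1 -> legal
(5,0): no bracket -> illegal
(5,1): flips 2 -> legal
(5,2): flips 3 -> legal
(5,4): flips 2 -> legal
B mobility = 6
-- W to move --
(0,1): flips 1 -> legal
(0,2): flips 2 -> legal
(0,3): no bracket -> illegal
(1,0): flips 1 -> legal
(1,1): flips 2 -> legal
(1,3): no bracket -> illegal
(2,0): flips 3 -> legal
(2,4): flips 1 -> legal
(3,4): flips 1 -> legal
(3,5): flips 1 -> legal
(4,5): flips 1 -> legal
(5,0): no bracket -> illegal
(5,1): no bracket -> illegal
(5,4): no bracket -> illegal
W mobility = 9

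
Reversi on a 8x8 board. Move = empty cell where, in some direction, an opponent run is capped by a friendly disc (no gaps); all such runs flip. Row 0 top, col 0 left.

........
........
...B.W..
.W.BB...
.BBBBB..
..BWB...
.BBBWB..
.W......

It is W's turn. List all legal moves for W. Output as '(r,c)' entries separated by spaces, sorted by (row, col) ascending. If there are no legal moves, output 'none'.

Answer: (1,3) (2,4) (3,5) (5,1) (5,5) (6,0) (6,6) (7,0) (7,3)

Derivation:
(1,2): no bracket -> illegal
(1,3): flips 3 -> legal
(1,4): no bracket -> illegal
(2,2): no bracket -> illegal
(2,4): flips 3 -> legal
(3,0): no bracket -> illegal
(3,2): no bracket -> illegal
(3,5): flips 1 -> legal
(3,6): no bracket -> illegal
(4,0): no bracket -> illegal
(4,6): no bracket -> illegal
(5,0): no bracket -> illegal
(5,1): flips 3 -> legal
(5,5): flips 1 -> legal
(5,6): no bracket -> illegal
(6,0): flips 3 -> legal
(6,6): flips 1 -> legal
(7,0): flips 4 -> legal
(7,2): no bracket -> illegal
(7,3): flips 1 -> legal
(7,4): no bracket -> illegal
(7,5): no bracket -> illegal
(7,6): no bracket -> illegal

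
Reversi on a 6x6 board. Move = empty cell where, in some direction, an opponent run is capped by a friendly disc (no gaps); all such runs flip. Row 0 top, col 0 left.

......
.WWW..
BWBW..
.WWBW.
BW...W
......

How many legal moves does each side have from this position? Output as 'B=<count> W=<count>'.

Answer: B=8 W=2

Derivation:
-- B to move --
(0,0): flips 1 -> legal
(0,1): no bracket -> illegal
(0,2): flips 2 -> legal
(0,3): flips 2 -> legal
(0,4): flips 1 -> legal
(1,0): no bracket -> illegal
(1,4): no bracket -> illegal
(2,4): flips 1 -> legal
(2,5): no bracket -> illegal
(3,0): flips 2 -> legal
(3,5): flips 1 -> legal
(4,2): flips 3 -> legal
(4,3): no bracket -> illegal
(4,4): no bracket -> illegal
(5,0): no bracket -> illegal
(5,1): no bracket -> illegal
(5,2): no bracket -> illegal
(5,4): no bracket -> illegal
(5,5): no bracket -> illegal
B mobility = 8
-- W to move --
(1,0): no bracket -> illegal
(2,4): no bracket -> illegal
(3,0): no bracket -> illegal
(4,2): no bracket -> illegal
(4,3): flips 1 -> legal
(4,4): flips 2 -> legal
(5,0): no bracket -> illegal
(5,1): no bracket -> illegal
W mobility = 2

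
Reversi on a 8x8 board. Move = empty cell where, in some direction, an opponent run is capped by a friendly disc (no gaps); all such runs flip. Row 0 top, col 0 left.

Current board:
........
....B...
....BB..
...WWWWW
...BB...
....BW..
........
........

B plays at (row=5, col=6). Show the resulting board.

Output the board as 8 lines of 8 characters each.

Place B at (5,6); scan 8 dirs for brackets.
Dir NW: first cell '.' (not opp) -> no flip
Dir N: first cell '.' (not opp) -> no flip
Dir NE: first cell '.' (not opp) -> no flip
Dir W: opp run (5,5) capped by B -> flip
Dir E: first cell '.' (not opp) -> no flip
Dir SW: first cell '.' (not opp) -> no flip
Dir S: first cell '.' (not opp) -> no flip
Dir SE: first cell '.' (not opp) -> no flip
All flips: (5,5)

Answer: ........
....B...
....BB..
...WWWWW
...BB...
....BBB.
........
........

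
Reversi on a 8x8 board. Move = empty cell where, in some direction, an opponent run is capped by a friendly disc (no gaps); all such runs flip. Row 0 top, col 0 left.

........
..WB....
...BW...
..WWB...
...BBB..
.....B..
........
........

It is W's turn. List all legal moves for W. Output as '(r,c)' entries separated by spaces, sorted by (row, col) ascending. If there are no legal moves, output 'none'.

(0,2): flips 1 -> legal
(0,3): flips 2 -> legal
(0,4): no bracket -> illegal
(1,4): flips 2 -> legal
(2,2): flips 1 -> legal
(2,5): no bracket -> illegal
(3,5): flips 1 -> legal
(3,6): no bracket -> illegal
(4,2): no bracket -> illegal
(4,6): no bracket -> illegal
(5,2): no bracket -> illegal
(5,3): flips 1 -> legal
(5,4): flips 3 -> legal
(5,6): flips 3 -> legal
(6,4): no bracket -> illegal
(6,5): no bracket -> illegal
(6,6): flips 2 -> legal

Answer: (0,2) (0,3) (1,4) (2,2) (3,5) (5,3) (5,4) (5,6) (6,6)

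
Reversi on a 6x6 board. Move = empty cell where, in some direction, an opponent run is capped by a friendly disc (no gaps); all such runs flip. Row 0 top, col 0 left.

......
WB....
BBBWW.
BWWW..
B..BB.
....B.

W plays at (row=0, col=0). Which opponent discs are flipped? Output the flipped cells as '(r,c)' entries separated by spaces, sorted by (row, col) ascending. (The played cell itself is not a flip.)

Dir NW: edge -> no flip
Dir N: edge -> no flip
Dir NE: edge -> no flip
Dir W: edge -> no flip
Dir E: first cell '.' (not opp) -> no flip
Dir SW: edge -> no flip
Dir S: first cell 'W' (not opp) -> no flip
Dir SE: opp run (1,1) (2,2) capped by W -> flip

Answer: (1,1) (2,2)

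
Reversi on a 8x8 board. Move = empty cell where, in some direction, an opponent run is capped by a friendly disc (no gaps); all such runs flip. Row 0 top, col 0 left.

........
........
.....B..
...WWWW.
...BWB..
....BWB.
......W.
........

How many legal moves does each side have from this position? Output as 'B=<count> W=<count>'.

Answer: B=6 W=11

Derivation:
-- B to move --
(2,2): no bracket -> illegal
(2,3): flips 2 -> legal
(2,4): flips 2 -> legal
(2,6): no bracket -> illegal
(2,7): flips 1 -> legal
(3,2): no bracket -> illegal
(3,7): no bracket -> illegal
(4,2): no bracket -> illegal
(4,6): no bracket -> illegal
(4,7): flips 1 -> legal
(5,3): no bracket -> illegal
(5,7): no bracket -> illegal
(6,4): no bracket -> illegal
(6,5): flips 1 -> legal
(6,7): no bracket -> illegal
(7,5): no bracket -> illegal
(7,6): flips 1 -> legal
(7,7): no bracket -> illegal
B mobility = 6
-- W to move --
(1,4): flips 1 -> legal
(1,5): flips 1 -> legal
(1,6): flips 1 -> legal
(2,4): no bracket -> illegal
(2,6): no bracket -> illegal
(3,2): no bracket -> illegal
(4,2): flips 1 -> legal
(4,6): flips 2 -> legal
(4,7): no bracket -> illegal
(5,2): flips 1 -> legal
(5,3): flips 2 -> legal
(5,7): flips 1 -> legal
(6,3): flips 2 -> legal
(6,4): flips 1 -> legal
(6,5): no bracket -> illegal
(6,7): flips 2 -> legal
W mobility = 11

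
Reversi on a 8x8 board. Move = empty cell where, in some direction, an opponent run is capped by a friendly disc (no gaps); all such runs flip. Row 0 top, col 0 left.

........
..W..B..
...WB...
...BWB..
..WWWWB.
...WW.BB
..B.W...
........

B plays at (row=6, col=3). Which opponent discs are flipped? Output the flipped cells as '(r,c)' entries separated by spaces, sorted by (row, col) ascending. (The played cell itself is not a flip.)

Answer: (4,3) (5,3)

Derivation:
Dir NW: first cell '.' (not opp) -> no flip
Dir N: opp run (5,3) (4,3) capped by B -> flip
Dir NE: opp run (5,4) (4,5), next='.' -> no flip
Dir W: first cell 'B' (not opp) -> no flip
Dir E: opp run (6,4), next='.' -> no flip
Dir SW: first cell '.' (not opp) -> no flip
Dir S: first cell '.' (not opp) -> no flip
Dir SE: first cell '.' (not opp) -> no flip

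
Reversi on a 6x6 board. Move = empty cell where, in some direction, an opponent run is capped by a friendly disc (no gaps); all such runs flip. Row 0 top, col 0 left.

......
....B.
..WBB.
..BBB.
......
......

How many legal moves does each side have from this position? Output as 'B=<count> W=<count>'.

-- B to move --
(1,1): flips 1 -> legal
(1,2): flips 1 -> legal
(1,3): no bracket -> illegal
(2,1): flips 1 -> legal
(3,1): no bracket -> illegal
B mobility = 3
-- W to move --
(0,3): no bracket -> illegal
(0,4): no bracket -> illegal
(0,5): no bracket -> illegal
(1,2): no bracket -> illegal
(1,3): no bracket -> illegal
(1,5): no bracket -> illegal
(2,1): no bracket -> illegal
(2,5): flips 2 -> legal
(3,1): no bracket -> illegal
(3,5): no bracket -> illegal
(4,1): no bracket -> illegal
(4,2): flips 1 -> legal
(4,3): no bracket -> illegal
(4,4): flips 1 -> legal
(4,5): no bracket -> illegal
W mobility = 3

Answer: B=3 W=3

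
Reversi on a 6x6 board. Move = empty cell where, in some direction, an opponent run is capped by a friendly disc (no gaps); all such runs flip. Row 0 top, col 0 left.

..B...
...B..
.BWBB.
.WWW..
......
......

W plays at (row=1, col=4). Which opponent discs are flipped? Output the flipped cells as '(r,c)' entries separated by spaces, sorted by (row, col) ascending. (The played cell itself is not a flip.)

Dir NW: first cell '.' (not opp) -> no flip
Dir N: first cell '.' (not opp) -> no flip
Dir NE: first cell '.' (not opp) -> no flip
Dir W: opp run (1,3), next='.' -> no flip
Dir E: first cell '.' (not opp) -> no flip
Dir SW: opp run (2,3) capped by W -> flip
Dir S: opp run (2,4), next='.' -> no flip
Dir SE: first cell '.' (not opp) -> no flip

Answer: (2,3)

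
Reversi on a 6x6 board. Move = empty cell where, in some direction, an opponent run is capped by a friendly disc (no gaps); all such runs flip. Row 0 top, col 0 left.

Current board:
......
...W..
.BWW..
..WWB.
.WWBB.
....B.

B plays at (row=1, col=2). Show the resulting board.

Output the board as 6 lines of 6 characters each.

Answer: ......
..BW..
.BWB..
..WWB.
.WWBB.
....B.

Derivation:
Place B at (1,2); scan 8 dirs for brackets.
Dir NW: first cell '.' (not opp) -> no flip
Dir N: first cell '.' (not opp) -> no flip
Dir NE: first cell '.' (not opp) -> no flip
Dir W: first cell '.' (not opp) -> no flip
Dir E: opp run (1,3), next='.' -> no flip
Dir SW: first cell 'B' (not opp) -> no flip
Dir S: opp run (2,2) (3,2) (4,2), next='.' -> no flip
Dir SE: opp run (2,3) capped by B -> flip
All flips: (2,3)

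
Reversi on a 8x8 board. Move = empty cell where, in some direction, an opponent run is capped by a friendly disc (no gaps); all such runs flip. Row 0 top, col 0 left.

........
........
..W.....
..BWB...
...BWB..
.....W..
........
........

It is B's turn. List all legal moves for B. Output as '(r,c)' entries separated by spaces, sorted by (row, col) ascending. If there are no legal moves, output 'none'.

(1,1): no bracket -> illegal
(1,2): flips 1 -> legal
(1,3): no bracket -> illegal
(2,1): no bracket -> illegal
(2,3): flips 1 -> legal
(2,4): no bracket -> illegal
(3,1): no bracket -> illegal
(3,5): no bracket -> illegal
(4,2): no bracket -> illegal
(4,6): no bracket -> illegal
(5,3): no bracket -> illegal
(5,4): flips 1 -> legal
(5,6): no bracket -> illegal
(6,4): no bracket -> illegal
(6,5): flips 1 -> legal
(6,6): no bracket -> illegal

Answer: (1,2) (2,3) (5,4) (6,5)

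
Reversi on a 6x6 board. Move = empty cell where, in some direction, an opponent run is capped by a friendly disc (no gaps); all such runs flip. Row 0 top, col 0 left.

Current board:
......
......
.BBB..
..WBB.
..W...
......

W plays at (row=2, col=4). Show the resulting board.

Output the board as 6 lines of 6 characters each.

Place W at (2,4); scan 8 dirs for brackets.
Dir NW: first cell '.' (not opp) -> no flip
Dir N: first cell '.' (not opp) -> no flip
Dir NE: first cell '.' (not opp) -> no flip
Dir W: opp run (2,3) (2,2) (2,1), next='.' -> no flip
Dir E: first cell '.' (not opp) -> no flip
Dir SW: opp run (3,3) capped by W -> flip
Dir S: opp run (3,4), next='.' -> no flip
Dir SE: first cell '.' (not opp) -> no flip
All flips: (3,3)

Answer: ......
......
.BBBW.
..WWB.
..W...
......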